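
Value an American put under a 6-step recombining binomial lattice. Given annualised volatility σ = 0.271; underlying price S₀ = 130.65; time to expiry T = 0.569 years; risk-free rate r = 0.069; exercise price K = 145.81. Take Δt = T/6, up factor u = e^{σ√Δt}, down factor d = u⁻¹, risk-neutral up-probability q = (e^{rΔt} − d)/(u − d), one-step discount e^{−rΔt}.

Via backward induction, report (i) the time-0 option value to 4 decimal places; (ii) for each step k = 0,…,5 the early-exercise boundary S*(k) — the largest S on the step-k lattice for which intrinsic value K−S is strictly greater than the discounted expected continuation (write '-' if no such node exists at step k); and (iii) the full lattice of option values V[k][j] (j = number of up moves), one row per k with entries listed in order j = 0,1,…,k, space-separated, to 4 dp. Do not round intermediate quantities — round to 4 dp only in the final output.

Δt=0.09483, u=1.08704, d=0.91993, q=0.51844, disc=e^(-rΔt)=0.99348
k=6 terminal: V=max(K-S,0) → 66.6244 52.2405 35.2440 15.1600 0.0000 0.0000 0.0000
k=5: j=0 S=86.0776 intr=59.7324 cont=58.7814 V=59.7324[EX]; j=1 S=101.7133 intr=44.0967 cont=43.1457 V=44.0967[EX]; j=2 S=120.1892 intr=25.6208 cont=24.6698 V=25.6208[EX]; j=3 S=142.0212 intr=3.7888 cont=7.2529 V=7.2529[hold]; j=4 S=167.8189 intr=0.0000 cont=0.0000 V=0.0000[hold]; j=5 S=198.3027 intr=0.0000 cont=0.0000 V=0.0000[hold]  S*(5)=120.1892
k=4: j=0 S=93.5695 intr=52.2405 cont=51.2896 V=52.2405[EX]; j=1 S=110.5660 intr=35.2440 cont=34.2930 V=35.2440[EX]; j=2 S=130.6500 intr=15.1600 cont=15.9932 V=15.9932[hold]; j=3 S=154.3821 intr=0.0000 cont=3.4700 V=3.4700[hold]; j=4 S=182.4252 intr=0.0000 cont=0.0000 V=0.0000[hold]  S*(4)=110.5660
k=3: j=0 S=101.7133 intr=44.0967 cont=43.1457 V=44.0967[EX]; j=1 S=120.1892 intr=25.6208 cont=25.0989 V=25.6208[EX]; j=2 S=142.0212 intr=3.7888 cont=9.4388 V=9.4388[hold]; j=3 S=167.8189 intr=0.0000 cont=1.6601 V=1.6601[hold]  S*(3)=120.1892
k=2: j=0 S=110.5660 intr=35.2440 cont=34.2930 V=35.2440[EX]; j=1 S=130.6500 intr=15.1600 cont=17.1191 V=17.1191[hold]; j=2 S=154.3821 intr=0.0000 cont=5.3708 V=5.3708[hold]  S*(2)=110.5660
k=1: j=0 S=120.1892 intr=25.6208 cont=25.6788 V=25.6788[hold]; j=1 S=142.0212 intr=3.7888 cont=10.9564 V=10.9564[hold]  S*(1)=-
k=0: j=0 S=130.6500 intr=15.1600 cont=17.9285 V=17.9285[hold]  S*(0)=-

price = 17.9285
boundary = - - 110.5660 120.1892 110.5660 120.1892
tree:
17.9285
25.6788 10.9564
35.2440 17.1191 5.3708
44.0967 25.6208 9.4388 1.6601
52.2405 35.2440 15.9932 3.4700 0.0000
59.7324 44.0967 25.6208 7.2529 0.0000 0.0000
66.6244 52.2405 35.2440 15.1600 0.0000 0.0000 0.0000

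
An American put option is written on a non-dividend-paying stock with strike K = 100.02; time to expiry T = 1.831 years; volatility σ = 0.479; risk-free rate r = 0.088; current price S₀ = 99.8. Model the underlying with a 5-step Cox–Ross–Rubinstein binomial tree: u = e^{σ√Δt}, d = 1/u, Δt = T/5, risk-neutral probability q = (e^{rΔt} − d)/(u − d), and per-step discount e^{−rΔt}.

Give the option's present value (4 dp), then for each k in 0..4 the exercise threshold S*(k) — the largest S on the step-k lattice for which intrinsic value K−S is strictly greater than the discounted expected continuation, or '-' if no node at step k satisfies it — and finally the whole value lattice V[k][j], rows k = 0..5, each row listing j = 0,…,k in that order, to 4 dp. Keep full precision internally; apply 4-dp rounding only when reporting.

price = 19.6616
boundary = - - 55.8930 41.8284 55.8930
tree:
19.6616
30.0010 9.9587
44.1270 16.9568 3.1644
58.1916 27.9900 6.3303 0.0000
68.7171 44.1270 12.6636 0.0000 0.0000
76.5940 58.1916 25.3332 0.0000 0.0000 0.0000

Δt=0.36620, u=1.33625, d=0.74837, q=0.48375, disc=e^(-rΔt)=0.96829
k=5 terminal: V=max(K-S,0) → 76.5940 58.1916 25.3332 0.0000 0.0000 0.0000
k=4: j=0 S=31.3029 intr=68.7171 cont=65.5453 V=68.7171[EX]; j=1 S=55.8930 intr=44.1270 cont=40.9551 V=44.1270[EX]; j=2 S=99.8000 intr=0.2200 cont=12.6636 V=12.6636[hold]; j=3 S=178.1983 intr=0.0000 cont=0.0000 V=0.0000[hold]; j=4 S=318.1825 intr=0.0000 cont=0.0000 V=0.0000[hold]  S*(4)=55.8930
k=3: j=0 S=41.8284 intr=58.1916 cont=55.0198 V=58.1916[EX]; j=1 S=74.6868 intr=25.3332 cont=27.9900 V=27.9900[hold]; j=2 S=133.3574 intr=0.0000 cont=6.3303 V=6.3303[hold]; j=3 S=238.1167 intr=0.0000 cont=0.0000 V=0.0000[hold]  S*(3)=41.8284
k=2: j=0 S=55.8930 intr=44.1270 cont=42.1996 V=44.1270[EX]; j=1 S=99.8000 intr=0.2200 cont=16.9568 V=16.9568[hold]; j=2 S=178.1983 intr=0.0000 cont=3.1644 V=3.1644[hold]  S*(2)=55.8930
k=1: j=0 S=74.6868 intr=25.3332 cont=30.0010 V=30.0010[hold]; j=1 S=133.3574 intr=0.0000 cont=9.9587 V=9.9587[hold]  S*(1)=-
k=0: j=0 S=99.8000 intr=0.2200 cont=19.6616 V=19.6616[hold]  S*(0)=-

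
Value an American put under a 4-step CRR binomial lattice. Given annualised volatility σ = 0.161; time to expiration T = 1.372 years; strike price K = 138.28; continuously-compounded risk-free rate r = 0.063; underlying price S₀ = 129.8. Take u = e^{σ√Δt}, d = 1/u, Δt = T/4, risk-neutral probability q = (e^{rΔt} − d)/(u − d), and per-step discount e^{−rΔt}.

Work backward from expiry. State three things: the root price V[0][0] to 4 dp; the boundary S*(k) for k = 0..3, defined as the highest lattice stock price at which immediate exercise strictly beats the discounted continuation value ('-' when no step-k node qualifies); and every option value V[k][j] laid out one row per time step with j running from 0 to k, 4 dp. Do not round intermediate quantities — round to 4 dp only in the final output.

price = 10.8159
boundary = - 118.1203 107.4915 118.1203
tree:
10.8159
20.1597 4.7782
30.7885 10.0087 1.3512
40.4609 20.1597 3.3850 0.0000
49.2629 30.7885 8.4800 0.0000 0.0000

Δt=0.34300, u=1.09888, d=0.91002, q=0.59211, disc=e^(-rΔt)=0.97862
k=4 terminal: V=max(K-S,0) → 49.2629 30.7885 8.4800 0.0000 0.0000
k=3: j=0 S=97.8191 intr=40.4609 cont=37.5048 V=40.4609[EX]; j=1 S=118.1203 intr=20.1597 cont=17.2037 V=20.1597[EX]; j=2 S=142.6346 intr=0.0000 cont=3.3850 V=3.3850[hold]; j=3 S=172.2367 intr=0.0000 cont=0.0000 V=0.0000[hold]  S*(3)=118.1203
k=2: j=0 S=107.4915 intr=30.7885 cont=27.8325 V=30.7885[EX]; j=1 S=129.8000 intr=8.4800 cont=10.0087 V=10.0087[hold]; j=2 S=156.7384 intr=0.0000 cont=1.3512 V=1.3512[hold]  S*(2)=107.4915
k=1: j=0 S=118.1203 intr=20.1597 cont=18.0895 V=20.1597[EX]; j=1 S=142.6346 intr=0.0000 cont=4.7782 V=4.7782[hold]  S*(1)=118.1203
k=0: j=0 S=129.8000 intr=8.4800 cont=10.8159 V=10.8159[hold]  S*(0)=-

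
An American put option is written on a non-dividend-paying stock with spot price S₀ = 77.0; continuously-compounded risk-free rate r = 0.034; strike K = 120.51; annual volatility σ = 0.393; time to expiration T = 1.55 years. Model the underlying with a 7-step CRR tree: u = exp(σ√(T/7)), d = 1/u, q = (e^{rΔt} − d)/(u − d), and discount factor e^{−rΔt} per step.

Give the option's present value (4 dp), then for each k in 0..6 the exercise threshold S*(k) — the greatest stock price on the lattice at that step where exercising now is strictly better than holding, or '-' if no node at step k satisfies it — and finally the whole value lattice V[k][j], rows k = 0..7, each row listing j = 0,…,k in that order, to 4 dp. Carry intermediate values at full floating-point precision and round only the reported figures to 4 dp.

Δt=0.22143, u=1.20314, d=0.83116, q=0.47421, disc=e^(-rΔt)=0.99250
k=7 terminal: V=max(K-S,0) → 99.4097 89.9665 76.2973 56.5105 27.8686 0.0000 0.0000 0.0000
k=6: j=0 S=25.3866 intr=95.1234 cont=94.2196 V=95.1234[EX]; j=1 S=36.7479 intr=83.7621 cont=82.8582 V=83.7621[EX]; j=2 S=53.1939 intr=67.3161 cont=66.4122 V=67.3161[EX]; j=3 S=77.0000 intr=43.5100 cont=42.6061 V=43.5100[EX]; j=4 S=111.4602 intr=9.0498 cont=14.5430 V=14.5430[hold]; j=5 S=161.3424 intr=0.0000 cont=0.0000 V=0.0000[hold]; j=6 S=233.5487 intr=0.0000 cont=0.0000 V=0.0000[hold]  S*(6)=77.0000
k=5: j=0 S=30.5435 intr=89.9665 cont=89.0627 V=89.9665[EX]; j=1 S=44.2127 intr=76.2973 cont=75.3934 V=76.2973[EX]; j=2 S=63.9995 intr=56.5105 cont=55.6067 V=56.5105[EX]; j=3 S=92.6414 intr=27.8686 cont=29.5501 V=29.5501[hold]; j=4 S=134.1016 intr=0.0000 cont=7.5891 V=7.5891[hold]; j=5 S=194.1167 intr=0.0000 cont=0.0000 V=0.0000[hold]  S*(5)=63.9995
k=4: j=0 S=36.7479 intr=83.7621 cont=82.8582 V=83.7621[EX]; j=1 S=53.1939 intr=67.3161 cont=66.4122 V=67.3161[EX]; j=2 S=77.0000 intr=43.5100 cont=43.3976 V=43.5100[EX]; j=3 S=111.4602 intr=9.0498 cont=18.9924 V=18.9924[hold]; j=4 S=161.3424 intr=0.0000 cont=3.9603 V=3.9603[hold]  S*(4)=77.0000
k=3: j=0 S=44.2127 intr=76.2973 cont=75.3934 V=76.2973[EX]; j=1 S=63.9995 intr=56.5105 cont=55.6067 V=56.5105[EX]; j=2 S=92.6414 intr=27.8686 cont=31.6443 V=31.6443[hold]; j=3 S=134.1016 intr=0.0000 cont=11.7750 V=11.7750[hold]  S*(3)=63.9995
k=2: j=0 S=53.1939 intr=67.3161 cont=66.4122 V=67.3161[EX]; j=1 S=77.0000 intr=43.5100 cont=44.3832 V=44.3832[hold]; j=2 S=111.4602 intr=9.0498 cont=22.0553 V=22.0553[hold]  S*(2)=53.1939
k=1: j=0 S=63.9995 intr=56.5105 cont=56.0177 V=56.5105[EX]; j=1 S=92.6414 intr=27.8686 cont=33.5415 V=33.5415[hold]  S*(1)=63.9995
k=0: j=0 S=77.0000 intr=43.5100 cont=45.2761 V=45.2761[hold]  S*(0)=-

price = 45.2761
boundary = - 63.9995 53.1939 63.9995 77.0000 63.9995 77.0000
tree:
45.2761
56.5105 33.5415
67.3161 44.3832 22.0553
76.2973 56.5105 31.6443 11.7750
83.7621 67.3161 43.5100 18.9924 3.9603
89.9665 76.2973 56.5105 29.5501 7.5891 0.0000
95.1234 83.7621 67.3161 43.5100 14.5430 0.0000 0.0000
99.4097 89.9665 76.2973 56.5105 27.8686 0.0000 0.0000 0.0000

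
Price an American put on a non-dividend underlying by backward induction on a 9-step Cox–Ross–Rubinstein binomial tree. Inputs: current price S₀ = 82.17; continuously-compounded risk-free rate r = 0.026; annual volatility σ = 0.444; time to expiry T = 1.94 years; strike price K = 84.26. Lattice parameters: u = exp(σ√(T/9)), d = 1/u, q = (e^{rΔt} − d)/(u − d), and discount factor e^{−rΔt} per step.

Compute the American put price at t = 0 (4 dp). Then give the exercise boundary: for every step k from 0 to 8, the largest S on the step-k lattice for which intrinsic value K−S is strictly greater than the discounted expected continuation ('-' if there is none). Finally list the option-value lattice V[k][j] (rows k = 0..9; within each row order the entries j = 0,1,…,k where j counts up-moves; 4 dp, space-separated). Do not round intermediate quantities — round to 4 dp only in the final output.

price = 19.6671
boundary = - - - - 36.0256 44.2728 36.0256 44.2728 54.4079
tree:
19.6671
25.7203 12.8626
32.7136 17.8953 7.1627
40.3650 24.2079 10.7673 3.0552
48.2344 31.6986 15.7857 5.0586 0.7612
54.9453 39.9872 22.4390 8.2356 1.4232 0.0000
60.4061 48.2344 30.6885 13.1122 2.6612 0.0000 0.0000
64.8496 54.9453 39.9872 20.2413 4.9759 0.0000 0.0000 0.0000
68.4654 60.4061 48.2344 29.8521 9.3040 0.0000 0.0000 0.0000 0.0000
71.4076 64.8496 54.9453 39.9872 17.3967 0.0000 0.0000 0.0000 0.0000 0.0000

Δt=0.21556  u=1.22893  d=0.81372  q=0.46218  discount=0.99441
step 9 (expiry): payoffs max(K−S,0) = 71.4076 64.8496 54.9453 39.9872 17.3967 0.0000 0.0000 0.0000 0.0000 0.0000
step 8: (k=8,j=0): S=15.7946, (K−S)⁺=68.4654, hold=67.9945 ⇒ V=68.4654 exercise | (k=8,j=1): S=23.8539, (K−S)⁺=60.4061, hold=59.9352 ⇒ V=60.4061 exercise | (k=8,j=2): S=36.0256, (K−S)⁺=48.2344, hold=47.7635 ⇒ V=48.2344 exercise | (k=8,j=3): S=54.4079, (K−S)⁺=29.8521, hold=29.3812 ⇒ V=29.8521 exercise | (k=8,j=4): S=82.1700, (K−S)⁺=2.0900, hold=9.3040 ⇒ V=9.3040 continue | (k=8,j=5): S=124.0979, (K−S)⁺=0.0000, hold=0.0000 ⇒ V=0.0000 continue | (k=8,j=6): S=187.4198, (K−S)⁺=0.0000, hold=0.0000 ⇒ V=0.0000 continue | (k=8,j=7): S=283.0521, (K−S)⁺=0.0000, hold=0.0000 ⇒ V=0.0000 continue | (k=8,j=8): S=427.4817, (K−S)⁺=0.0000, hold=0.0000 ⇒ V=0.0000 continue  boundary S*=54.4079
step 7: (k=7,j=0): S=19.4104, (K−S)⁺=64.8496, hold=64.3787 ⇒ V=64.8496 exercise | (k=7,j=1): S=29.3147, (K−S)⁺=54.9453, hold=54.4744 ⇒ V=54.9453 exercise | (k=7,j=2): S=44.2728, (K−S)⁺=39.9872, hold=39.5163 ⇒ V=39.9872 exercise | (k=7,j=3): S=66.8633, (K−S)⁺=17.3967, hold=20.2413 ⇒ V=20.2413 continue | (k=7,j=4): S=100.9808, (K−S)⁺=0.0000, hold=4.9759 ⇒ V=4.9759 continue | (k=7,j=5): S=152.5070, (K−S)⁺=0.0000, hold=0.0000 ⇒ V=0.0000 continue | (k=7,j=6): S=230.3249, (K−S)⁺=0.0000, hold=0.0000 ⇒ V=0.0000 continue | (k=7,j=7): S=347.8500, (K−S)⁺=0.0000, hold=0.0000 ⇒ V=0.0000 continue  boundary S*=44.2728
step 6: (k=6,j=0): S=23.8539, (K−S)⁺=60.4061, hold=59.9352 ⇒ V=60.4061 exercise | (k=6,j=1): S=36.0256, (K−S)⁺=48.2344, hold=47.7635 ⇒ V=48.2344 exercise | (k=6,j=2): S=54.4079, (K−S)⁺=29.8521, hold=30.6885 ⇒ V=30.6885 continue | (k=6,j=3): S=82.1700, (K−S)⁺=2.0900, hold=13.1122 ⇒ V=13.1122 continue | (k=6,j=4): S=124.0979, (K−S)⁺=0.0000, hold=2.6612 ⇒ V=2.6612 continue | (k=6,j=5): S=187.4198, (K−S)⁺=0.0000, hold=0.0000 ⇒ V=0.0000 continue | (k=6,j=6): S=283.0521, (K−S)⁺=0.0000, hold=0.0000 ⇒ V=0.0000 continue  boundary S*=36.0256
step 5: (k=5,j=0): S=29.3147, (K−S)⁺=54.9453, hold=54.4744 ⇒ V=54.9453 exercise | (k=5,j=1): S=44.2728, (K−S)⁺=39.9872, hold=39.9008 ⇒ V=39.9872 exercise | (k=5,j=2): S=66.8633, (K−S)⁺=17.3967, hold=22.4390 ⇒ V=22.4390 continue | (k=5,j=3): S=100.9808, (K−S)⁺=0.0000, hold=8.2356 ⇒ V=8.2356 continue | (k=5,j=4): S=152.5070, (K−S)⁺=0.0000, hold=1.4232 ⇒ V=1.4232 continue | (k=5,j=5): S=230.3249, (K−S)⁺=0.0000, hold=0.0000 ⇒ V=0.0000 continue  boundary S*=44.2728
step 4: (k=4,j=0): S=36.0256, (K−S)⁺=48.2344, hold=47.7635 ⇒ V=48.2344 exercise | (k=4,j=1): S=54.4079, (K−S)⁺=29.8521, hold=31.6986 ⇒ V=31.6986 continue | (k=4,j=2): S=82.1700, (K−S)⁺=2.0900, hold=15.7857 ⇒ V=15.7857 continue | (k=4,j=3): S=124.0979, (K−S)⁺=0.0000, hold=5.0586 ⇒ V=5.0586 continue | (k=4,j=4): S=187.4198, (K−S)⁺=0.0000, hold=0.7612 ⇒ V=0.7612 continue  boundary S*=36.0256
step 3: (k=3,j=0): S=44.2728, (K−S)⁺=39.9872, hold=40.3650 ⇒ V=40.3650 continue | (k=3,j=1): S=66.8633, (K−S)⁺=17.3967, hold=24.2079 ⇒ V=24.2079 continue | (k=3,j=2): S=100.9808, (K−S)⁺=0.0000, hold=10.7673 ⇒ V=10.7673 continue | (k=3,j=3): S=152.5070, (K−S)⁺=0.0000, hold=3.0552 ⇒ V=3.0552 continue  boundary S*=-
step 2: (k=2,j=0): S=54.4079, (K−S)⁺=29.8521, hold=32.7136 ⇒ V=32.7136 continue | (k=2,j=1): S=82.1700, (K−S)⁺=2.0900, hold=17.8953 ⇒ V=17.8953 continue | (k=2,j=2): S=124.0979, (K−S)⁺=0.0000, hold=7.1627 ⇒ V=7.1627 continue  boundary S*=-
step 1: (k=1,j=0): S=66.8633, (K−S)⁺=17.3967, hold=25.7203 ⇒ V=25.7203 continue | (k=1,j=1): S=100.9808, (K−S)⁺=0.0000, hold=12.8626 ⇒ V=12.8626 continue  boundary S*=-
step 0: (k=0,j=0): S=82.1700, (K−S)⁺=2.0900, hold=19.6671 ⇒ V=19.6671 continue  boundary S*=-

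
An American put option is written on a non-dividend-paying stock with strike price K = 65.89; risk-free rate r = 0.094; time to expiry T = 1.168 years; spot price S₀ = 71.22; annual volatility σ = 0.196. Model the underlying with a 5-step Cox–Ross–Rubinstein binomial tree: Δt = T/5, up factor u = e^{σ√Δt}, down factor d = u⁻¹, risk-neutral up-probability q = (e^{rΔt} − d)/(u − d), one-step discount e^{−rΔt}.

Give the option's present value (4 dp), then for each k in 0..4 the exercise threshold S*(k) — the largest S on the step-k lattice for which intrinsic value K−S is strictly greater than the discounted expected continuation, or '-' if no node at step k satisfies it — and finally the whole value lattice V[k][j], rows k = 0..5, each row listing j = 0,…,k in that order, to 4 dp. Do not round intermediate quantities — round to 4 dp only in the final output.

price = 1.7282
boundary = - - 58.9277 53.6017 58.9277
tree:
1.7282
3.5275 0.5597
6.9623 1.3053 0.0697
12.2883 3.0254 0.1752 0.0000
17.1330 6.9623 0.4404 0.0000 0.0000
21.5398 12.2883 1.1070 0.0000 0.0000 0.0000

Δt=0.23360  u=1.09936  d=0.90962  q=0.59334  discount=0.97828
step 5 (expiry): payoffs max(K−S,0) = 21.5398 12.2883 1.1070 0.0000 0.0000 0.0000
step 4: (k=4,j=0): S=48.7570, (K−S)⁺=17.1330, hold=15.7019 ⇒ V=17.1330 exercise | (k=4,j=1): S=58.9277, (K−S)⁺=6.9623, hold=5.5312 ⇒ V=6.9623 exercise | (k=4,j=2): S=71.2200, (K−S)⁺=0.0000, hold=0.4404 ⇒ V=0.4404 continue | (k=4,j=3): S=86.0764, (K−S)⁺=0.0000, hold=0.0000 ⇒ V=0.0000 continue | (k=4,j=4): S=104.0319, (K−S)⁺=0.0000, hold=0.0000 ⇒ V=0.0000 continue  boundary S*=58.9277
step 3: (k=3,j=0): S=53.6017, (K−S)⁺=12.2883, hold=10.8572 ⇒ V=12.2883 exercise | (k=3,j=1): S=64.7830, (K−S)⁺=1.1070, hold=3.0254 ⇒ V=3.0254 continue | (k=3,j=2): S=78.2966, (K−S)⁺=0.0000, hold=0.1752 ⇒ V=0.1752 continue | (k=3,j=3): S=94.6293, (K−S)⁺=0.0000, hold=0.0000 ⇒ V=0.0000 continue  boundary S*=53.6017
step 2: (k=2,j=0): S=58.9277, (K−S)⁺=6.9623, hold=6.6447 ⇒ V=6.9623 exercise | (k=2,j=1): S=71.2200, (K−S)⁺=0.0000, hold=1.3053 ⇒ V=1.3053 continue | (k=2,j=2): S=86.0764, (K−S)⁺=0.0000, hold=0.0697 ⇒ V=0.0697 continue  boundary S*=58.9277
step 1: (k=1,j=0): S=64.7830, (K−S)⁺=1.1070, hold=3.5275 ⇒ V=3.5275 continue | (k=1,j=1): S=78.2966, (K−S)⁺=0.0000, hold=0.5597 ⇒ V=0.5597 continue  boundary S*=-
step 0: (k=0,j=0): S=71.2200, (K−S)⁺=0.0000, hold=1.7282 ⇒ V=1.7282 continue  boundary S*=-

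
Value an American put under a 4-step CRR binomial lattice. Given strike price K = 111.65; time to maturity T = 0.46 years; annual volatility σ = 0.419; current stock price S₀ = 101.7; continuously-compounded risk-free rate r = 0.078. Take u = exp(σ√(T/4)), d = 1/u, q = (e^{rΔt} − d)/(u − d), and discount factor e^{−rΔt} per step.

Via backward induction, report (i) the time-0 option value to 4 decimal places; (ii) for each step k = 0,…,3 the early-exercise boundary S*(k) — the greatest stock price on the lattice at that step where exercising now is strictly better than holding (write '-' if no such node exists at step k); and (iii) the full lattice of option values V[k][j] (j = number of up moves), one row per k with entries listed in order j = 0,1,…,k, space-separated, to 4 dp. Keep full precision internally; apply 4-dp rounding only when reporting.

Δt=0.11500  u=1.15268  d=0.86754  q=0.49614  discount=0.99107
step 4 (expiry): payoffs max(K−S,0) = 54.0416 35.1074 9.9500 0.0000 0.0000
step 3: (k=3,j=0): S=66.4040, (K−S)⁺=45.2460, hold=44.2489 ⇒ V=45.2460 exercise | (k=3,j=1): S=88.2292, (K−S)⁺=23.4208, hold=22.4238 ⇒ V=23.4208 exercise | (k=3,j=2): S=117.2276, (K−S)⁺=0.0000, hold=4.9687 ⇒ V=4.9687 continue | (k=3,j=3): S=155.7569, (K−S)⁺=0.0000, hold=0.0000 ⇒ V=0.0000 continue  boundary S*=88.2292
step 2: (k=2,j=0): S=76.5426, (K−S)⁺=35.1074, hold=34.1104 ⇒ V=35.1074 exercise | (k=2,j=1): S=101.7000, (K−S)⁺=9.9500, hold=14.1386 ⇒ V=14.1386 continue | (k=2,j=2): S=135.1259, (K−S)⁺=0.0000, hold=2.4812 ⇒ V=2.4812 continue  boundary S*=76.5426
step 1: (k=1,j=0): S=88.2292, (K−S)⁺=23.4208, hold=24.4834 ⇒ V=24.4834 continue | (k=1,j=1): S=117.2276, (K−S)⁺=0.0000, hold=8.2803 ⇒ V=8.2803 continue  boundary S*=-
step 0: (k=0,j=0): S=101.7000, (K−S)⁺=9.9500, hold=16.2976 ⇒ V=16.2976 continue  boundary S*=-

price = 16.2976
boundary = - - 76.5426 88.2292
tree:
16.2976
24.4834 8.2803
35.1074 14.1386 2.4812
45.2460 23.4208 4.9687 0.0000
54.0416 35.1074 9.9500 0.0000 0.0000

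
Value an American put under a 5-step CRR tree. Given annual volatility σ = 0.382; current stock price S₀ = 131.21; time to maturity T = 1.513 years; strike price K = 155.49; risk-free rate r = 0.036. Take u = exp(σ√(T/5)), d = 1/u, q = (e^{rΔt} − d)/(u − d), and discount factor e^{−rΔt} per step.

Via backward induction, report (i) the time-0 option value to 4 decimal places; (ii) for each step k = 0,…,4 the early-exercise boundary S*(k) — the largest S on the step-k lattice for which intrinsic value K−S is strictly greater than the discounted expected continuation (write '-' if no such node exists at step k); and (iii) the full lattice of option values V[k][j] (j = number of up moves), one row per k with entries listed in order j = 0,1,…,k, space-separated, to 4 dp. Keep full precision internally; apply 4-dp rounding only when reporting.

price = 35.8494
boundary = - - 86.1879 106.3424 86.1879
tree:
35.8494
51.0029 19.8311
69.3021 31.8375 6.9411
85.6369 49.1476 13.3287 0.0000
98.8758 69.3021 25.5944 0.0000 0.0000
109.6056 85.6369 49.1476 0.0000 0.0000 0.0000

Δt=0.30260  u=1.23384  d=0.81048  q=0.47353  discount=0.98917
step 5 (expiry): payoffs max(K−S,0) = 109.6056 85.6369 49.1476 0.0000 0.0000 0.0000
step 4: (k=4,j=0): S=56.6142, (K−S)⁺=98.8758, hold=97.1911 ⇒ V=98.8758 exercise | (k=4,j=1): S=86.1879, (K−S)⁺=69.3021, hold=67.6175 ⇒ V=69.3021 exercise | (k=4,j=2): S=131.2100, (K−S)⁺=24.2800, hold=25.5944 ⇒ V=25.5944 continue | (k=4,j=3): S=199.7504, (K−S)⁺=0.0000, hold=0.0000 ⇒ V=0.0000 continue | (k=4,j=4): S=304.0943, (K−S)⁺=0.0000, hold=0.0000 ⇒ V=0.0000 continue  boundary S*=86.1879
step 3: (k=3,j=0): S=69.8531, (K−S)⁺=85.6369, hold=83.9522 ⇒ V=85.6369 exercise | (k=3,j=1): S=106.3424, (K−S)⁺=49.1476, hold=48.0786 ⇒ V=49.1476 exercise | (k=3,j=2): S=161.8927, (K−S)⁺=0.0000, hold=13.3287 ⇒ V=13.3287 continue | (k=3,j=3): S=246.4609, (K−S)⁺=0.0000, hold=0.0000 ⇒ V=0.0000 continue  boundary S*=106.3424
step 2: (k=2,j=0): S=86.1879, (K−S)⁺=69.3021, hold=67.6175 ⇒ V=69.3021 exercise | (k=2,j=1): S=131.2100, (K−S)⁺=24.2800, hold=31.8375 ⇒ V=31.8375 continue | (k=2,j=2): S=199.7504, (K−S)⁺=0.0000, hold=6.9411 ⇒ V=6.9411 continue  boundary S*=86.1879
step 1: (k=1,j=0): S=106.3424, (K−S)⁺=49.1476, hold=51.0029 ⇒ V=51.0029 continue | (k=1,j=1): S=161.8927, (K−S)⁺=0.0000, hold=19.8311 ⇒ V=19.8311 continue  boundary S*=-
step 0: (k=0,j=0): S=131.2100, (K−S)⁺=24.2800, hold=35.8494 ⇒ V=35.8494 continue  boundary S*=-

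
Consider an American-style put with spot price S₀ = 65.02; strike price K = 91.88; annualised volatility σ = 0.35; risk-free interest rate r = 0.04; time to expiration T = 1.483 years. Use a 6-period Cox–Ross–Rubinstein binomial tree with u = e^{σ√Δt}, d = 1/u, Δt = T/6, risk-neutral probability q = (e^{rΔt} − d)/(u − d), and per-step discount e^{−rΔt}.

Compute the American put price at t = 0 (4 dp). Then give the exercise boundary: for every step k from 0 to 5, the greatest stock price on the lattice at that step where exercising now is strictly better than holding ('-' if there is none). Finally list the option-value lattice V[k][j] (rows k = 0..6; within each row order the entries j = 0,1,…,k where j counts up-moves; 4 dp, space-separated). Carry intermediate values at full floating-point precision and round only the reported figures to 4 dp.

params: Δt=0.24717 u=1.19006 d=0.84029 q=0.48501 e^(-rΔt)=0.99016
t_6 payoffs: 68.9909 59.4633 45.9700 26.8600 0.0000 0.0000 0.0000
t_5: node(5,0) S=27.2395 payoff=64.6405 vs cont=63.7366 → 64.6405 [stop]  node(5,1) S=38.5779 payoff=53.3021 vs cont=52.3982 → 53.3021 [stop]  node(5,2) S=54.6358 payoff=37.2442 vs cont=36.3403 → 37.2442 [stop]  node(5,3) S=77.3778 payoff=14.5022 vs cont=13.6964 → 14.5022 [stop]  node(5,4) S=109.5862 payoff=0.0000 vs cont=0.0000 → 0.0000 [wait]  node(5,5) S=155.2012 payoff=0.0000 vs cont=0.0000 → 0.0000 [wait]  ⇒ S*(5)=77.3778
t_4: node(4,0) S=32.4167 payoff=59.4633 vs cont=58.5594 → 59.4633 [stop]  node(4,1) S=45.9100 payoff=45.9700 vs cont=45.0660 → 45.9700 [stop]  node(4,2) S=65.0200 payoff=26.8600 vs cont=25.9561 → 26.8600 [stop]  node(4,3) S=92.0844 payoff=0.0000 vs cont=7.3949 → 7.3949 [wait]  node(4,4) S=130.4144 payoff=0.0000 vs cont=0.0000 → 0.0000 [wait]  ⇒ S*(4)=65.0200
t_3: node(3,0) S=38.5779 payoff=53.3021 vs cont=52.3982 → 53.3021 [stop]  node(3,1) S=54.6358 payoff=37.2442 vs cont=36.3403 → 37.2442 [stop]  node(3,2) S=77.3778 payoff=14.5022 vs cont=17.2478 → 17.2478 [wait]  node(3,3) S=109.5862 payoff=0.0000 vs cont=3.7708 → 3.7708 [wait]  ⇒ S*(3)=54.6358
t_2: node(2,0) S=45.9100 payoff=45.9700 vs cont=45.0660 → 45.9700 [stop]  node(2,1) S=65.0200 payoff=26.8600 vs cont=27.2747 → 27.2747 [wait]  node(2,2) S=92.0844 payoff=0.0000 vs cont=10.6059 → 10.6059 [wait]  ⇒ S*(2)=45.9100
t_1: node(1,0) S=54.6358 payoff=37.2442 vs cont=36.5394 → 37.2442 [stop]  node(1,1) S=77.3778 payoff=14.5022 vs cont=19.0013 → 19.0013 [wait]  ⇒ S*(1)=54.6358
t_0: node(0,0) S=65.0200 payoff=26.8600 vs cont=28.1168 → 28.1168 [wait]  ⇒ S*(0)=-

price = 28.1168
boundary = - 54.6358 45.9100 54.6358 65.0200 77.3778
tree:
28.1168
37.2442 19.0013
45.9700 27.2747 10.6059
53.3021 37.2442 17.2478 3.7708
59.4633 45.9700 26.8600 7.3949 0.0000
64.6405 53.3021 37.2442 14.5022 0.0000 0.0000
68.9909 59.4633 45.9700 26.8600 0.0000 0.0000 0.0000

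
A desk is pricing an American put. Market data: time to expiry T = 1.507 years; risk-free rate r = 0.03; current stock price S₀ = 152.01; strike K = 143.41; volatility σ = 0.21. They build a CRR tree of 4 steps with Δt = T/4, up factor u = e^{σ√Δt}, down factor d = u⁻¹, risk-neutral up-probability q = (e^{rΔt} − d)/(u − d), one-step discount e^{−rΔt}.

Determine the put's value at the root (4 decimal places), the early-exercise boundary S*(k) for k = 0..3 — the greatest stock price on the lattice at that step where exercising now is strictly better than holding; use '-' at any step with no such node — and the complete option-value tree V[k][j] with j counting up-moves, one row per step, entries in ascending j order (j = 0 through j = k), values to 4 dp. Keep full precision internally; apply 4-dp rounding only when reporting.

Δt=0.37675, u=1.13757, d=0.87906, q=0.51179, disc=e^(-rΔt)=0.98876
k=4 terminal: V=max(K-S,0) → 52.6377 25.9438 0.0000 0.0000 0.0000
k=3: j=0 S=103.2603 intr=40.1497 cont=38.5380 V=40.1497[EX]; j=1 S=133.6265 intr=9.7835 cont=12.5237 V=12.5237[hold]; j=2 S=172.9226 intr=0.0000 cont=0.0000 V=0.0000[hold]; j=3 S=223.7748 intr=0.0000 cont=0.0000 V=0.0000[hold]  S*(3)=103.2603
k=2: j=0 S=117.4662 intr=25.9438 cont=25.7187 V=25.9438[EX]; j=1 S=152.0100 intr=0.0000 cont=6.0455 V=6.0455[hold]; j=2 S=196.7123 intr=0.0000 cont=0.0000 V=0.0000[hold]  S*(2)=117.4662
k=1: j=0 S=133.6265 intr=9.7835 cont=15.5829 V=15.5829[hold]; j=1 S=172.9226 intr=0.0000 cont=2.9183 V=2.9183[hold]  S*(1)=-
k=0: j=0 S=152.0100 intr=0.0000 cont=8.9990 V=8.9990[hold]  S*(0)=-

price = 8.9990
boundary = - - 117.4662 103.2603
tree:
8.9990
15.5829 2.9183
25.9438 6.0455 0.0000
40.1497 12.5237 0.0000 0.0000
52.6377 25.9438 0.0000 0.0000 0.0000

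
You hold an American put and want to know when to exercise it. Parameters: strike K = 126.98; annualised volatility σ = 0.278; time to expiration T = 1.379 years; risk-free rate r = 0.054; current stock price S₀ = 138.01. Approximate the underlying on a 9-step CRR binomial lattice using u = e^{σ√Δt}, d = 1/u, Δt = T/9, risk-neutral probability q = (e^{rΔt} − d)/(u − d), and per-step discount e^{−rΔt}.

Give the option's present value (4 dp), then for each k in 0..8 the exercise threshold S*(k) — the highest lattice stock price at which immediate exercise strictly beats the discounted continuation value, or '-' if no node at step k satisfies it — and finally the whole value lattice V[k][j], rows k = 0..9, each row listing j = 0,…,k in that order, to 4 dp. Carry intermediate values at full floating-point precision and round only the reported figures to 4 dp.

price = 9.0909
boundary = - - - - 89.3043 99.5707 89.3043 99.5707 111.0175
tree:
9.0909
13.5928 4.9293
19.7564 7.9138 2.1526
27.7930 12.3846 3.7628 0.6462
37.6757 18.7848 6.4595 1.2426 0.0859
46.8837 27.4093 10.8345 2.3767 0.1771 0.0000
55.1422 37.6757 17.6166 4.5185 0.3652 0.0000 0.0000
62.5492 46.8837 27.4093 8.5291 0.7528 0.0000 0.0000 0.0000
69.1925 55.1422 37.6757 15.9625 1.5521 0.0000 0.0000 0.0000 0.0000
75.1508 62.5492 46.8837 27.4093 3.1999 0.0000 0.0000 0.0000 0.0000 0.0000

params: Δt=0.15322 u=1.11496 d=0.89689 q=0.51092 e^(-rΔt)=0.99176
t_9 payoffs: 75.1508 62.5492 46.8837 27.4093 3.1999 0.0000 0.0000 0.0000 0.0000 0.0000
t_8: node(8,0) S=57.7875 payoff=69.1925 vs cont=68.1462 → 69.1925 [stop]  node(8,1) S=71.8378 payoff=55.1422 vs cont=54.0959 → 55.1422 [stop]  node(8,2) S=89.3043 payoff=37.6757 vs cont=36.6294 → 37.6757 [stop]  node(8,3) S=111.0175 payoff=15.9625 vs cont=14.9162 → 15.9625 [stop]  node(8,4) S=138.0100 payoff=0.0000 vs cont=1.5521 → 1.5521 [wait]  node(8,5) S=171.5654 payoff=0.0000 vs cont=0.0000 → 0.0000 [wait]  node(8,6) S=213.2794 payoff=0.0000 vs cont=0.0000 → 0.0000 [wait]  node(8,7) S=265.1356 payoff=0.0000 vs cont=0.0000 → 0.0000 [wait]  node(8,8) S=329.6001 payoff=0.0000 vs cont=0.0000 → 0.0000 [wait]  ⇒ S*(8)=111.0175
t_7: node(7,0) S=64.4308 payoff=62.5492 vs cont=61.5029 → 62.5492 [stop]  node(7,1) S=80.0963 payoff=46.8837 vs cont=45.8374 → 46.8837 [stop]  node(7,2) S=99.5707 payoff=27.4093 vs cont=26.3630 → 27.4093 [stop]  node(7,3) S=123.7801 payoff=3.1999 vs cont=8.5291 → 8.5291 [wait]  node(7,4) S=153.8757 payoff=0.0000 vs cont=0.7528 → 0.7528 [wait]  node(7,5) S=191.2887 payoff=0.0000 vs cont=0.0000 → 0.0000 [wait]  node(7,6) S=237.7982 payoff=0.0000 vs cont=0.0000 → 0.0000 [wait]  node(7,7) S=295.6158 payoff=0.0000 vs cont=0.0000 → 0.0000 [wait]  ⇒ S*(7)=99.5707
t_6: node(6,0) S=71.8378 payoff=55.1422 vs cont=54.0959 → 55.1422 [stop]  node(6,1) S=89.3043 payoff=37.6757 vs cont=36.6294 → 37.6757 [stop]  node(6,2) S=111.0175 payoff=15.9625 vs cont=17.6166 → 17.6166 [wait]  node(6,3) S=138.0100 payoff=0.0000 vs cont=4.5185 → 4.5185 [wait]  node(6,4) S=171.5654 payoff=0.0000 vs cont=0.3652 → 0.3652 [wait]  node(6,5) S=213.2794 payoff=0.0000 vs cont=0.0000 → 0.0000 [wait]  node(6,6) S=265.1356 payoff=0.0000 vs cont=0.0000 → 0.0000 [wait]  ⇒ S*(6)=89.3043
t_5: node(5,0) S=80.0963 payoff=46.8837 vs cont=45.8374 → 46.8837 [stop]  node(5,1) S=99.5707 payoff=27.4093 vs cont=27.2011 → 27.4093 [stop]  node(5,2) S=123.7801 payoff=3.1999 vs cont=10.8345 → 10.8345 [wait]  node(5,3) S=153.8757 payoff=0.0000 vs cont=2.3767 → 2.3767 [wait]  node(5,4) S=191.2887 payoff=0.0000 vs cont=0.1771 → 0.1771 [wait]  node(5,5) S=237.7982 payoff=0.0000 vs cont=0.0000 → 0.0000 [wait]  ⇒ S*(5)=99.5707
t_4: node(4,0) S=89.3043 payoff=37.6757 vs cont=36.6294 → 37.6757 [stop]  node(4,1) S=111.0175 payoff=15.9625 vs cont=18.7848 → 18.7848 [wait]  node(4,2) S=138.0100 payoff=0.0000 vs cont=6.4595 → 6.4595 [wait]  node(4,3) S=171.5654 payoff=0.0000 vs cont=1.2426 → 1.2426 [wait]  node(4,4) S=213.2794 payoff=0.0000 vs cont=0.0859 → 0.0859 [wait]  ⇒ S*(4)=89.3043
t_3: node(3,0) S=99.5707 payoff=27.4093 vs cont=27.7930 → 27.7930 [wait]  node(3,1) S=123.7801 payoff=3.1999 vs cont=12.3846 → 12.3846 [wait]  node(3,2) S=153.8757 payoff=0.0000 vs cont=3.7628 → 3.7628 [wait]  node(3,3) S=191.2887 payoff=0.0000 vs cont=0.6462 → 0.6462 [wait]  ⇒ S*(3)=-
t_2: node(2,0) S=111.0175 payoff=15.9625 vs cont=19.7564 → 19.7564 [wait]  node(2,1) S=138.0100 payoff=0.0000 vs cont=7.9138 → 7.9138 [wait]  node(2,2) S=171.5654 payoff=0.0000 vs cont=2.1526 → 2.1526 [wait]  ⇒ S*(2)=-
t_1: node(1,0) S=123.7801 payoff=3.1999 vs cont=13.5928 → 13.5928 [wait]  node(1,1) S=153.8757 payoff=0.0000 vs cont=4.9293 → 4.9293 [wait]  ⇒ S*(1)=-
t_0: node(0,0) S=138.0100 payoff=0.0000 vs cont=9.0909 → 9.0909 [wait]  ⇒ S*(0)=-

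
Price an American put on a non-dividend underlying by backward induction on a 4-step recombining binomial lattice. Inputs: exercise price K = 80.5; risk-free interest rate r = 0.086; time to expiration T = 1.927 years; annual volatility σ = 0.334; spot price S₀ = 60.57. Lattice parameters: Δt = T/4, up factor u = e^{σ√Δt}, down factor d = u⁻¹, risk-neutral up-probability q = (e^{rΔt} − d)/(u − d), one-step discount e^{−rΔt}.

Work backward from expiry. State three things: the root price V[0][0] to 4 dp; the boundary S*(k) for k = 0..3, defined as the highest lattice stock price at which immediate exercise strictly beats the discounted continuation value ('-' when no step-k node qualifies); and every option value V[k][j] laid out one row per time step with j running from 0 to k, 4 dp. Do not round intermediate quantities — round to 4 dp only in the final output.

price = 20.1664
boundary = - 48.0372 60.5700 48.0372
tree:
20.1664
32.4628 10.9821
42.4023 19.9300 4.0056
50.2853 32.4628 8.9348 0.0000
56.5371 42.4023 19.9300 0.0000 0.0000

params: Δt=0.48175 u=1.26090 d=0.79309 q=0.53272 e^(-rΔt)=0.95942
t_4 payoffs: 56.5371 42.4023 19.9300 0.0000 0.0000
t_3: node(3,0) S=30.2147 payoff=50.2853 vs cont=47.0183 → 50.2853 [stop]  node(3,1) S=48.0372 payoff=32.4628 vs cont=29.1958 → 32.4628 [stop]  node(3,2) S=76.3725 payoff=4.1275 vs cont=8.9348 → 8.9348 [wait]  node(3,3) S=121.4217 payoff=0.0000 vs cont=0.0000 → 0.0000 [wait]  ⇒ S*(3)=48.0372
t_2: node(2,0) S=38.0977 payoff=42.4023 vs cont=39.1353 → 42.4023 [stop]  node(2,1) S=60.5700 payoff=19.9300 vs cont=19.1201 → 19.9300 [stop]  node(2,2) S=96.2979 payoff=0.0000 vs cont=4.0056 → 4.0056 [wait]  ⇒ S*(2)=60.5700
t_1: node(1,0) S=48.0372 payoff=32.4628 vs cont=29.1958 → 32.4628 [stop]  node(1,1) S=76.3725 payoff=4.1275 vs cont=10.9821 → 10.9821 [wait]  ⇒ S*(1)=48.0372
t_0: node(0,0) S=60.5700 payoff=19.9300 vs cont=20.1664 → 20.1664 [wait]  ⇒ S*(0)=-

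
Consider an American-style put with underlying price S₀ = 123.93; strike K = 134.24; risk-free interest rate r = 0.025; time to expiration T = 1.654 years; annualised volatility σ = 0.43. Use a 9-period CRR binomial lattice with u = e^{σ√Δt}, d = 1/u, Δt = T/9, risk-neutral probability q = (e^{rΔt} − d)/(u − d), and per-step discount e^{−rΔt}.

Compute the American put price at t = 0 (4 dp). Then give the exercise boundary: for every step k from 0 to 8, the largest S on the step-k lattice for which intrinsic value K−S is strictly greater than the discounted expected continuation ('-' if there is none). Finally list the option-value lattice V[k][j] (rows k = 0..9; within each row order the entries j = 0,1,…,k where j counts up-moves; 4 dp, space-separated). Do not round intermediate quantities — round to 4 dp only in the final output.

price = 31.1363
boundary = - - - - 59.2855 71.2862 59.2855 71.2862 85.7161
tree:
31.1363
40.5996 20.6197
51.4287 28.6144 11.6791
63.1265 38.5568 17.5249 5.1080
74.9545 50.2211 25.5960 8.4664 1.3171
84.9349 62.9538 36.1534 13.7734 2.4800 0.0000
93.2352 74.9545 48.9694 21.8516 4.6696 0.0000 0.0000
100.1382 84.9349 62.9538 33.4577 8.7925 0.0000 0.0000 0.0000
105.8791 93.2352 74.9545 48.5239 16.5556 0.0000 0.0000 0.0000 0.0000
110.6535 100.1382 84.9349 62.9538 31.1730 0.0000 0.0000 0.0000 0.0000 0.0000

Δt=0.18378  u=1.20242  d=0.83165  q=0.46647  discount=0.99542
step 9 (expiry): payoffs max(K−S,0) = 110.6535 100.1382 84.9349 62.9538 31.1730 0.0000 0.0000 0.0000 0.0000 0.0000
step 8: (k=8,j=0): S=28.3609, (K−S)⁺=105.8791, hold=105.2637 ⇒ V=105.8791 exercise | (k=8,j=1): S=41.0048, (K−S)⁺=93.2352, hold=92.6199 ⇒ V=93.2352 exercise | (k=8,j=2): S=59.2855, (K−S)⁺=74.9545, hold=74.3392 ⇒ V=74.9545 exercise | (k=8,j=3): S=85.7161, (K−S)⁺=48.5239, hold=47.9085 ⇒ V=48.5239 exercise | (k=8,j=4): S=123.9300, (K−S)⁺=10.3100, hold=16.5556 ⇒ V=16.5556 continue | (k=8,j=5): S=179.1804, (K−S)⁺=0.0000, hold=0.0000 ⇒ V=0.0000 continue | (k=8,j=6): S=259.0624, (K−S)⁺=0.0000, hold=0.0000 ⇒ V=0.0000 continue | (k=8,j=7): S=374.5574, (K−S)⁺=0.0000, hold=0.0000 ⇒ V=0.0000 continue | (k=8,j=8): S=541.5423, (K−S)⁺=0.0000, hold=0.0000 ⇒ V=0.0000 continue  boundary S*=85.7161
step 7: (k=7,j=0): S=34.1018, (K−S)⁺=100.1382, hold=99.5228 ⇒ V=100.1382 exercise | (k=7,j=1): S=49.3051, (K−S)⁺=84.9349, hold=84.3196 ⇒ V=84.9349 exercise | (k=7,j=2): S=71.2862, (K−S)⁺=62.9538, hold=62.3385 ⇒ V=62.9538 exercise | (k=7,j=3): S=103.0670, (K−S)⁺=31.1730, hold=33.4577 ⇒ V=33.4577 continue | (k=7,j=4): S=149.0162, (K−S)⁺=0.0000, hold=8.7925 ⇒ V=8.7925 continue | (k=7,j=5): S=215.4505, (K−S)⁺=0.0000, hold=0.0000 ⇒ V=0.0000 continue | (k=7,j=6): S=311.5024, (K−S)⁺=0.0000, hold=0.0000 ⇒ V=0.0000 continue | (k=7,j=7): S=450.3762, (K−S)⁺=0.0000, hold=0.0000 ⇒ V=0.0000 continue  boundary S*=71.2862
step 6: (k=6,j=0): S=41.0048, (K−S)⁺=93.2352, hold=92.6199 ⇒ V=93.2352 exercise | (k=6,j=1): S=59.2855, (K−S)⁺=74.9545, hold=74.3392 ⇒ V=74.9545 exercise | (k=6,j=2): S=85.7161, (K−S)⁺=48.5239, hold=48.9694 ⇒ V=48.9694 continue | (k=6,j=3): S=123.9300, (K−S)⁺=10.3100, hold=21.8516 ⇒ V=21.8516 continue | (k=6,j=4): S=179.1804, (K−S)⁺=0.0000, hold=4.6696 ⇒ V=4.6696 continue | (k=6,j=5): S=259.0624, (K−S)⁺=0.0000, hold=0.0000 ⇒ V=0.0000 continue | (k=6,j=6): S=374.5574, (K−S)⁺=0.0000, hold=0.0000 ⇒ V=0.0000 continue  boundary S*=59.2855
step 5: (k=5,j=0): S=49.3051, (K−S)⁺=84.9349, hold=84.3196 ⇒ V=84.9349 exercise | (k=5,j=1): S=71.2862, (K−S)⁺=62.9538, hold=62.5453 ⇒ V=62.9538 exercise | (k=5,j=2): S=103.0670, (K−S)⁺=31.1730, hold=36.1534 ⇒ V=36.1534 continue | (k=5,j=3): S=149.0162, (K−S)⁺=0.0000, hold=13.7734 ⇒ V=13.7734 continue | (k=5,j=4): S=215.4505, (K−S)⁺=0.0000, hold=2.4800 ⇒ V=2.4800 continue | (k=5,j=5): S=311.5024, (K−S)⁺=0.0000, hold=0.0000 ⇒ V=0.0000 continue  boundary S*=71.2862
step 4: (k=4,j=0): S=59.2855, (K−S)⁺=74.9545, hold=74.3392 ⇒ V=74.9545 exercise | (k=4,j=1): S=85.7161, (K−S)⁺=48.5239, hold=50.2211 ⇒ V=50.2211 continue | (k=4,j=2): S=123.9300, (K−S)⁺=10.3100, hold=25.5960 ⇒ V=25.5960 continue | (k=4,j=3): S=179.1804, (K−S)⁺=0.0000, hold=8.4664 ⇒ V=8.4664 continue | (k=4,j=4): S=259.0624, (K−S)⁺=0.0000, hold=1.3171 ⇒ V=1.3171 continue  boundary S*=59.2855
step 3: (k=3,j=0): S=71.2862, (K−S)⁺=62.9538, hold=63.1265 ⇒ V=63.1265 continue | (k=3,j=1): S=103.0670, (K−S)⁺=31.1730, hold=38.5568 ⇒ V=38.5568 continue | (k=3,j=2): S=149.0162, (K−S)⁺=0.0000, hold=17.5249 ⇒ V=17.5249 continue | (k=3,j=3): S=215.4505, (K−S)⁺=0.0000, hold=5.1080 ⇒ V=5.1080 continue  boundary S*=-
step 2: (k=2,j=0): S=85.7161, (K−S)⁺=48.5239, hold=51.4287 ⇒ V=51.4287 continue | (k=2,j=1): S=123.9300, (K−S)⁺=10.3100, hold=28.6144 ⇒ V=28.6144 continue | (k=2,j=2): S=179.1804, (K−S)⁺=0.0000, hold=11.6791 ⇒ V=11.6791 continue  boundary S*=-
step 1: (k=1,j=0): S=103.0670, (K−S)⁺=31.1730, hold=40.5996 ⇒ V=40.5996 continue | (k=1,j=1): S=149.0162, (K−S)⁺=0.0000, hold=20.6197 ⇒ V=20.6197 continue  boundary S*=-
step 0: (k=0,j=0): S=123.9300, (K−S)⁺=10.3100, hold=31.1363 ⇒ V=31.1363 continue  boundary S*=-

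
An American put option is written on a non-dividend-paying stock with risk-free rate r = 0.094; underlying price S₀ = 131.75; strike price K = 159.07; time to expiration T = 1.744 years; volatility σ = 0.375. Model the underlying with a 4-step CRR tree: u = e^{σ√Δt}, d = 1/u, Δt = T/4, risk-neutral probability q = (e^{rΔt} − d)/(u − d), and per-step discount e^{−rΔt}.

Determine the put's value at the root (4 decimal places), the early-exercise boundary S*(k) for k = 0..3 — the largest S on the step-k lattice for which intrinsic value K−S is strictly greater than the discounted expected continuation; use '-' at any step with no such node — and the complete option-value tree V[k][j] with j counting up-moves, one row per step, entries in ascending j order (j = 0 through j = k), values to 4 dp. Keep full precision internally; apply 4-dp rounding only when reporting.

params: Δt=0.43600 u=1.28096 d=0.78066 q=0.52203 e^(-rΔt)=0.95984
t_4 payoffs: 110.1370 78.7773 27.3200 0.0000 0.0000
t_3: node(3,0) S=62.6814 payoff=96.3886 vs cont=90.0010 → 96.3886 [stop]  node(3,1) S=102.8522 payoff=56.2178 vs cont=49.8303 → 56.2178 [stop]  node(3,2) S=168.7671 payoff=0.0000 vs cont=12.5338 → 12.5338 [wait]  node(3,3) S=276.9251 payoff=0.0000 vs cont=0.0000 → 0.0000 [wait]  ⇒ S*(3)=102.8522
t_2: node(2,0) S=80.2927 payoff=78.7773 vs cont=72.3897 → 78.7773 [stop]  node(2,1) S=131.7500 payoff=27.3200 vs cont=32.0717 → 32.0717 [wait]  node(2,2) S=216.1848 payoff=0.0000 vs cont=5.7502 → 5.7502 [wait]  ⇒ S*(2)=80.2927
t_1: node(1,0) S=102.8522 payoff=56.2178 vs cont=52.2112 → 56.2178 [stop]  node(1,1) S=168.7671 payoff=0.0000 vs cont=17.5949 → 17.5949 [wait]  ⇒ S*(1)=102.8522
t_0: node(0,0) S=131.7500 payoff=27.3200 vs cont=34.6077 → 34.6077 [wait]  ⇒ S*(0)=-

price = 34.6077
boundary = - 102.8522 80.2927 102.8522
tree:
34.6077
56.2178 17.5949
78.7773 32.0717 5.7502
96.3886 56.2178 12.5338 0.0000
110.1370 78.7773 27.3200 0.0000 0.0000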